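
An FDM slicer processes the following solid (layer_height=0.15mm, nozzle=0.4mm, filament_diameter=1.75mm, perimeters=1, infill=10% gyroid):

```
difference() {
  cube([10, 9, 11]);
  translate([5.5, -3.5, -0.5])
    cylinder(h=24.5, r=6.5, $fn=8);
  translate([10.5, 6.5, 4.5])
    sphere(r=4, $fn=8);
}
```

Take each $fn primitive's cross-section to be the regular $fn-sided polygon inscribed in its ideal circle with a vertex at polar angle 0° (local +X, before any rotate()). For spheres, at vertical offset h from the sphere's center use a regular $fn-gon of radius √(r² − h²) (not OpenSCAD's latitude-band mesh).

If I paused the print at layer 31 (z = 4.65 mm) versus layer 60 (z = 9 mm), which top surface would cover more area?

Layer 31 (z = 4.65): the cube (footprint 10×9) is included at this height (area 90.00 mm²); the r=6.5 cylinder at (5.5, -3.5) gives a regular 8-gon of circumradius 6.5 (constant along its height) (area = (8/2)·6.500²·sin(360°/8) = 119.50 mm²); the sphere at (10.5, 6.5): section is a regular 8-gon, circumradius = √(r²−h²) = √(4²−0.15²) = 3.997 (area = (8/2)·3.997²·sin(360°/8) = 45.19 mm²); Taking the first minus the rest: starting from the 10×9 cube (90.00 mm²), the r=6.5 cylinder at (5.5, -3.5) partially overlaps it — only the 18.97 mm² overlap (of its 119.50 mm²) is removed, clipping the outline; the r=4 sphere at (10.5, 6.5) partially overlaps it — only the 16.80 mm² overlap (of its 45.19 mm²) is removed, clipping the outline — area = 54.23 mm². So its area = 54.23 mm². Layer 60 (z = 9): the cube (footprint 10×9) is included at this height (area 90.00 mm²); the r=6.5 cylinder at (5.5, -3.5) gives a regular 8-gon of circumradius 6.5 (constant along its height) (area = (8/2)·6.500²·sin(360°/8) = 119.50 mm²); the sphere at (10.5, 6.5) is not intersected at this z (|z−center|=4.500 > r=4); Subtracting the remaining from the first: starting from the 10×9 cube (90.00 mm²), the r=6.5 cylinder at (5.5, -3.5) partially overlaps it — only the 18.97 mm² overlap (of its 119.50 mm²) is removed, clipping the outline — area = 71.03 mm². So its area = 71.03 mm². Layer 60 is larger (71.03 vs 54.23 mm²).

layer 60 (z = 9 mm)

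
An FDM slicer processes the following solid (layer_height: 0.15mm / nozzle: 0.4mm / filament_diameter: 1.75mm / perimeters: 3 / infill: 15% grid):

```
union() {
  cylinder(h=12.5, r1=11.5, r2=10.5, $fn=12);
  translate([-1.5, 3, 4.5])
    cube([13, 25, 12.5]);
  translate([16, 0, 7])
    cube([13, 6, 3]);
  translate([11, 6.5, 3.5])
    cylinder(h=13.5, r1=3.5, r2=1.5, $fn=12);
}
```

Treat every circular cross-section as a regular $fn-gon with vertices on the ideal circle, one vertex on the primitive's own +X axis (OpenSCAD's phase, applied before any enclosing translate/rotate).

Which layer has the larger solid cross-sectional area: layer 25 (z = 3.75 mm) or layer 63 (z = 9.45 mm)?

Layer 25 (z = 3.75): the cone (r1=11.5→r2=10.5) has section circumradius 11.200 here — a regular 12-gon (area = (12/2)·11.200²·sin(360°/12) = 376.32 mm²); the cube at (-1.5, 3) is not intersected at this z (z outside [4.5, 17]); the cube at (16, 0) is absent (z outside [7, 10]); the cone at (11, 6.5): at t=0.019 of its height the radius interpolates to r₁+(r₂−r₁)t = 3.463, giving a regular 12-gon of that circumradius (area = (12/2)·3.463²·sin(360°/12) = 35.98 mm²); Taking the union: the regions partially overlap — summed areas 412.30 mm² minus the doubly-counted overlap 5.65 mm² gives 406.65 mm² — area = 406.65 mm². So its area = 406.65 mm². Layer 63 (z = 9.45): the cone: at t=0.756 of its height the radius interpolates to r₁+(r₂−r₁)t = 10.744, giving a regular 12-gon of that circumradius (area = (12/2)·10.744²·sin(360°/12) = 346.30 mm²); the 13×25 cube at (-1.5, 3) contributes its full rectangle (area 325.00 mm²); the 13×6 cube at (16, 0) contributes its full rectangle (area 78.00 mm²); the cone at (11, 6.5) (r1=3.5→r2=1.5) has section circumradius 2.619 here — a regular 12-gon (area = (12/2)·2.619²·sin(360°/12) = 20.57 mm²); Taking the union: the regions partially overlap — summed areas 769.87 mm² minus the doubly-counted overlap 79.70 mm² gives 690.17 mm² — area = 690.17 mm². So its area = 690.17 mm². Layer 63 is larger (690.17 vs 406.65 mm²).

layer 63 (z = 9.45 mm)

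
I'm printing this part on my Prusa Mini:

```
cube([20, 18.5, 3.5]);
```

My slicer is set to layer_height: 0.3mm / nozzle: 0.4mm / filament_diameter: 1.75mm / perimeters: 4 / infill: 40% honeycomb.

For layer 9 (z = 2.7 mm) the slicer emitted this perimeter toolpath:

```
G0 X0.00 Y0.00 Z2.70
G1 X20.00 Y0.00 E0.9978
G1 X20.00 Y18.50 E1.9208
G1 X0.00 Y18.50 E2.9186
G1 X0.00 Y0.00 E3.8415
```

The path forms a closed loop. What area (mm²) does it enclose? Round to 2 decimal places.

370.00 mm²

Apply the shoelace formula to the sequence of (X, Y) vertices; enclosed area = 370.00 mm².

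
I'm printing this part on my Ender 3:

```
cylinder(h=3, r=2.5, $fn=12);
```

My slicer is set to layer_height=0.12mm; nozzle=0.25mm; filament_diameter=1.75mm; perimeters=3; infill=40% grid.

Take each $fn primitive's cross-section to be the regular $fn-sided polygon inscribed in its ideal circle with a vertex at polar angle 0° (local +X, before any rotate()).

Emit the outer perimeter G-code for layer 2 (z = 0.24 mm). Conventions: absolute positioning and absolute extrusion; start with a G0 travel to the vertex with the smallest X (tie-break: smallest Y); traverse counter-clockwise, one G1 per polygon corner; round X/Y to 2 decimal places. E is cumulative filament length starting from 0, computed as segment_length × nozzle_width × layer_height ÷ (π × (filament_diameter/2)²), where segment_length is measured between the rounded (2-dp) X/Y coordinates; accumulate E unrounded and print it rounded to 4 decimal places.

G0 X-2.50 Y0.00 Z0.24
G1 X-2.17 Y-1.25 E0.0161
G1 X-1.25 Y-2.17 E0.0324
G1 X0.00 Y-2.50 E0.0485
G1 X1.25 Y-2.17 E0.0646
G1 X2.17 Y-1.25 E0.0808
G1 X2.50 Y0.00 E0.0970
G1 X2.17 Y1.25 E0.1131
G1 X1.25 Y2.17 E0.1293
G1 X0.00 Y2.50 E0.1454
G1 X-1.25 Y2.17 E0.1616
G1 X-2.17 Y1.25 E0.1778
G1 X-2.50 Y0.00 E0.1939

At z = 0.24 mm: the r=2.5 cylinder contributes a regular 12-gon of circumradius 2.5. The outline is a single polygon with 12 vertices. Extrusion per mm of travel: 0.25 × 0.12 / (π × 0.875²) = 0.012473. Accumulating E over each segment gives final E = 0.1939.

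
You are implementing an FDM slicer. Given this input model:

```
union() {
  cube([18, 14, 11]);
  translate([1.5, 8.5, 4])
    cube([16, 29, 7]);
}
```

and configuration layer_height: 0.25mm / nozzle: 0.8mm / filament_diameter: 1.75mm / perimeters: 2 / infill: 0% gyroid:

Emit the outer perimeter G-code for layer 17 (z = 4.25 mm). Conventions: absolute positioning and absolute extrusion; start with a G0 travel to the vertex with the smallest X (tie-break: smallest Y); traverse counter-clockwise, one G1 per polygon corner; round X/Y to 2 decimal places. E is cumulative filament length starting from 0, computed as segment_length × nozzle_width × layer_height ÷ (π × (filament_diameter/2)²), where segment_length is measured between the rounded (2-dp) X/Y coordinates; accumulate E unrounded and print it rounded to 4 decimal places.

At z = 4.25 mm: the cube (footprint 18×14) is included at this height; the cube at (1.5, 8.5) is present — its section is the full 16×29 rectangle; Merging all regions: the regions partially overlap (shared area 88.00 mm²), so overlapping operands fuse into one piece — 1 connected region. The outline is a single polygon with 8 vertices. Extrusion per mm of travel: 0.8 × 0.25 / (π × 0.875²) = 0.083150. Accumulating E over each segment gives final E = 9.2297.

G0 X0.00 Y0.00 Z4.25
G1 X18.00 Y0.00 E1.4967
G1 X18.00 Y14.00 E2.6608
G1 X17.50 Y14.00 E2.7024
G1 X17.50 Y37.50 E4.6564
G1 X1.50 Y37.50 E5.9868
G1 X1.50 Y14.00 E7.9409
G1 X0.00 Y14.00 E8.0656
G1 X0.00 Y0.00 E9.2297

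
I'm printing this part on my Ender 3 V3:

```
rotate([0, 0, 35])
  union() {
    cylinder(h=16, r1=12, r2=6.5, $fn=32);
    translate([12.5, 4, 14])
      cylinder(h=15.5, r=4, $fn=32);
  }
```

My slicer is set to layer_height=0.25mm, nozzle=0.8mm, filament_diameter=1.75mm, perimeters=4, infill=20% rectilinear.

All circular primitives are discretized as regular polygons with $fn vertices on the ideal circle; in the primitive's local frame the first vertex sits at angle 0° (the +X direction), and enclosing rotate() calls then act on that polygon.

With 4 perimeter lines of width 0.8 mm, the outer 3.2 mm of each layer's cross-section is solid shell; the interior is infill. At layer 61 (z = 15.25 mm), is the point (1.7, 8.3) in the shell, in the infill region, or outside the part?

outside

At z = 15.25 mm: the cone contributes a regular 32-gon of circumradius 6.758 (interpolated between r1=12 and r2=6.5 at t=0.953); the r=4 cylinder at (12.5, 4) gives a regular 32-gon of circumradius 4 (constant along its height); Taking the union: the 2 present regions are separate (no shared area or edge), so areas and boundary lengths simply add and each stays a separate island — 2 connected regions; (whole slice rotated 35° about Z — lengths, areas and connectivity unchanged). Overall, the cross-section has 2 separate islands. Undo the 35° rotation: the query point maps to (6.153, 5.824) in the un-rotated model frame. The nearest boundary edge runs (4.78, 4.78)→(5.62, 3.75); distance from the point to it = 1.73 mm. The point is not inside any of the regions above, so it lies outside the cross-section (1.73 mm from the nearest boundary).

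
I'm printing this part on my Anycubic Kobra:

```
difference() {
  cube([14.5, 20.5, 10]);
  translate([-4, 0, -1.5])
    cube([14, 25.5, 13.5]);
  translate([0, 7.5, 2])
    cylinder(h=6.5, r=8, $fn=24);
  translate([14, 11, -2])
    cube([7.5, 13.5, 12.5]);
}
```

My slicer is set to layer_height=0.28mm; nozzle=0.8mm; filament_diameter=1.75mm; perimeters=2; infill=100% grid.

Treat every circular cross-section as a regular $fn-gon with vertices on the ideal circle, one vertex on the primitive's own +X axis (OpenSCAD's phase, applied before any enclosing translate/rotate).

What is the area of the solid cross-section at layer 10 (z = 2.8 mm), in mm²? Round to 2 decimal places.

87.50 mm²

At z = 2.8 mm: the cube (footprint 14.5×20.5) is included at this height (area 297.25 mm²); the cube at (-4, 0) is present — its section is the full 14×25.5 rectangle (area 357.00 mm²); the cylinder at (0, 7.5): section is a regular 24-gon, circumradius r=8 (area = (24/2)·8.000²·sin(360°/24) = 198.77 mm²); the 7.5×13.5 cube at (14, 11) contributes its full rectangle (area 101.25 mm²); Subtracting the remaining from the first: starting from the 14.5×20.5 cube (297.25 mm²), the 14×25.5 cube at (-4, 0) partially overlaps it — only the 205.00 mm² overlap (of its 357.00 mm²) is removed, clipping the outline; the r=8 cylinder at (0, 7.5) misses the remaining region (no effect); the 7.5×13.5 cube at (14, 11) partially overlaps it — only the 4.75 mm² overlap (of its 101.25 mm²) is removed, clipping the outline — area = 87.50 mm². Overall, the cross-section is a single solid region. Net area = 87.50 mm².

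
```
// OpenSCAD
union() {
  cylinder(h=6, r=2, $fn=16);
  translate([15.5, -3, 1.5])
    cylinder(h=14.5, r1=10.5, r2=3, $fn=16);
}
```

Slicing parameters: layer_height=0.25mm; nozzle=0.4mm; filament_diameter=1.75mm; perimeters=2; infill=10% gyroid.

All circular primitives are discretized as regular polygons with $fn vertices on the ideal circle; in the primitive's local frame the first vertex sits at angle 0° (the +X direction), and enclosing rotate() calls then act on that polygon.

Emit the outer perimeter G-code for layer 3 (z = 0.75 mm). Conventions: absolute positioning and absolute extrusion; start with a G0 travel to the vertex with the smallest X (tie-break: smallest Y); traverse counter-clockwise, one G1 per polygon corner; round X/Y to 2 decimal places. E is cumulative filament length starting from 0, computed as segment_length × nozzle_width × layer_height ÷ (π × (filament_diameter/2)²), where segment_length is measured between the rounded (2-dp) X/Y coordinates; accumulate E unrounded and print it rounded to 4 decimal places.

At z = 0.75 mm: the r=2 cylinder gives a regular 16-gon of circumradius 2 (constant along its height); the cone at (15.5, -3) is not intersected at this z (z outside [1.5, 16]); Taking the union: only the r=2 cylinder is present, so the union is just that shape — 1 connected region. The outline is a single polygon with 16 vertices. Extrusion per mm of travel: 0.4 × 0.25 / (π × 0.875²) = 0.041575. Accumulating E over each segment gives final E = 0.5192.

G0 X-2.00 Y0.00 Z0.75
G1 X-1.85 Y-0.77 E0.0326
G1 X-1.41 Y-1.41 E0.0649
G1 X-0.77 Y-1.85 E0.0972
G1 X0.00 Y-2.00 E0.1298
G1 X0.77 Y-1.85 E0.1624
G1 X1.41 Y-1.41 E0.1947
G1 X1.85 Y-0.77 E0.2270
G1 X2.00 Y0.00 E0.2596
G1 X1.85 Y0.77 E0.2922
G1 X1.41 Y1.41 E0.3245
G1 X0.77 Y1.85 E0.3568
G1 X0.00 Y2.00 E0.3894
G1 X-0.77 Y1.85 E0.4220
G1 X-1.41 Y1.41 E0.4543
G1 X-1.85 Y0.77 E0.4866
G1 X-2.00 Y0.00 E0.5192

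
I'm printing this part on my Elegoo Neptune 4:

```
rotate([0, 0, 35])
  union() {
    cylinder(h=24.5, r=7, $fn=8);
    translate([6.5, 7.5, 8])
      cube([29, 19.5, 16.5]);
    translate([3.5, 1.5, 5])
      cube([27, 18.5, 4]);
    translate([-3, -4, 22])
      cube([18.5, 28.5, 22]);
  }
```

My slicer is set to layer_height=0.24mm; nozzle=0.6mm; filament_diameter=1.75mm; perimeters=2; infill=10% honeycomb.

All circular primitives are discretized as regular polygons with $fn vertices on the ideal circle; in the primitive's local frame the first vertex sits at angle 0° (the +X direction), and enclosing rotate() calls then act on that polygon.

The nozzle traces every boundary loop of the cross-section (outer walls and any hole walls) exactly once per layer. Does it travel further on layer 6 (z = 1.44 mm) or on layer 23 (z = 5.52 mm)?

layer 23 (z = 5.52 mm)

Layer 6 (z = 1.44): the r=7 cylinder gives a regular 8-gon of circumradius 7 (constant along its height) (perimeter = 2·8·7.000·sin(180°/8) = 42.86 mm); the cube at (6.5, 7.5) is absent (z outside [8, 24.5]); the cube at (3.5, 1.5) is absent (z outside [5, 9]); the cube at (-3, -4) does not reach this height (z outside [22, 44]); Combining (union): only the r=7 cylinder is present, so the union is just that shape — boundary = 42.86 mm; (whole slice rotated 35° about Z — lengths, areas and connectivity unchanged). So its perimeter = 42.86 mm. Layer 23 (z = 5.52): the r=7 cylinder contributes a regular 8-gon of circumradius 7 (perimeter = 2·8·7.000·sin(180°/8) = 42.86 mm); the cube at (6.5, 7.5) does not reach this height (z outside [8, 24.5]); the 27×18.5 cube at (3.5, 1.5) contributes its full rectangle (perimeter 91.00 mm); the cube at (-3, -4) is absent (z outside [22, 44]); Merging all regions: the regions partially overlap (shared area 7.90 mm²), so the edge portions inside another operand are dropped and the merged outline is re-measured after clipping — boundary = 121.63 mm; (whole slice rotated 35° about Z — lengths, areas and connectivity unchanged). So its perimeter = 121.63 mm. Layer 23 is larger (121.63 vs 42.86 mm).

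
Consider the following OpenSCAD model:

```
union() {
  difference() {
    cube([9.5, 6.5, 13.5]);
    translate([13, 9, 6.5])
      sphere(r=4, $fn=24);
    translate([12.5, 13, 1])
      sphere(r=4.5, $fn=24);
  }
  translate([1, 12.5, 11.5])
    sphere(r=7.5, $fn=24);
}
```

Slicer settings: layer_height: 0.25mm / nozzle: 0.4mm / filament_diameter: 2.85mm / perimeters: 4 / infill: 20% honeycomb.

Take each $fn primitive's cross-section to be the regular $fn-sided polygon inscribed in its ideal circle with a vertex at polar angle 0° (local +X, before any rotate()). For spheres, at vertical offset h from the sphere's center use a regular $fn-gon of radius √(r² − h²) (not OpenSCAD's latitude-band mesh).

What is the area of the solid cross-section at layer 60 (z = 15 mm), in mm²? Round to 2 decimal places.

At z = 15 mm: the cube does not reach this height (z outside [0, 13.5]); the sphere at (13, 9) is absent (|z−center|=8.500 > r=4); the sphere at (12.5, 13) is absent (|z−center|=14.000 > r=4.5); Taking the first minus the rest: the first operand is absent here, so nothing remains; the r=7.5 sphere at (1, 12.5) slices to a regular 24-gon of circumradius 6.633 (√(r²−h²) with h=3.5 from center) (area = (24/2)·6.633²·sin(360°/24) = 136.66 mm²); Combining (union): only the r=7.5 sphere at (1, 12.5) is present, so the union is just that shape — area = 136.66 mm². Overall, the cross-section is a single solid region. Net area = 136.66 mm².

136.66 mm²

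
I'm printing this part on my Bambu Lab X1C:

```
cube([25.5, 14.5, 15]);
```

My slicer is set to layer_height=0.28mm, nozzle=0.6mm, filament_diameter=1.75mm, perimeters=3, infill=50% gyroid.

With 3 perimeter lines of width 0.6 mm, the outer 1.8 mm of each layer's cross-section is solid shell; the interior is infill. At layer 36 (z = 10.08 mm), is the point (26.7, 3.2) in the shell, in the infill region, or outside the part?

outside

At z = 10.08 mm: the cube is present — its section is the full 25.5×14.5 rectangle. Overall, the cross-section is a single solid region. The nearest boundary edge runs (25.50, 0.00)→(25.50, 14.50); distance from the point to it = 1.20 mm. The point is not inside any of the regions above, so it lies outside the cross-section (1.20 mm from the nearest boundary).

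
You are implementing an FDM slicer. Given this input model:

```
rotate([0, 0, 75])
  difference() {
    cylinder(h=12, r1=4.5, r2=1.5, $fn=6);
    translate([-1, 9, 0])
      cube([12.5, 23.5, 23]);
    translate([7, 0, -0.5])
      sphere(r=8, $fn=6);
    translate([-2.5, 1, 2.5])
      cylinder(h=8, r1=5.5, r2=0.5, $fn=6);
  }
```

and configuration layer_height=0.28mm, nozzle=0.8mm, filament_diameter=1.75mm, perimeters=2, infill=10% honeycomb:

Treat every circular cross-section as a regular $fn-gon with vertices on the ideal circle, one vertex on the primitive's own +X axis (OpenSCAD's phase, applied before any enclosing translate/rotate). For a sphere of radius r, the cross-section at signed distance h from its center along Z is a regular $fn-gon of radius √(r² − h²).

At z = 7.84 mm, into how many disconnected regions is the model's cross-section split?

At z = 7.84 mm: the cone: at t=0.653 of its height the radius interpolates to r₁+(r₂−r₁)t = 2.540, giving a regular 6-gon of that circumradius; the cube at (-1, 9) (footprint 12.5×23.5) is included at this height; the sphere at (7, 0) is not intersected at this z (|z−center|=8.340 > r=8); the cone at (-2.5, 1) (r1=5.5→r2=0.5) has section circumradius 2.163 here — a regular 6-gon; Subtracting the remaining from the first: starting from the cone, the 12.5×23.5 cube at (-1, 9) misses the remaining region (no effect); the cone at (-2.5, 1) partially overlaps it — only the 3.72 mm² overlap (of its 12.15 mm²) is removed, clipping the outline — 1 connected region; (whole slice rotated 75° about Z — lengths, areas and connectivity unchanged). The result has 1 disconnected region.

1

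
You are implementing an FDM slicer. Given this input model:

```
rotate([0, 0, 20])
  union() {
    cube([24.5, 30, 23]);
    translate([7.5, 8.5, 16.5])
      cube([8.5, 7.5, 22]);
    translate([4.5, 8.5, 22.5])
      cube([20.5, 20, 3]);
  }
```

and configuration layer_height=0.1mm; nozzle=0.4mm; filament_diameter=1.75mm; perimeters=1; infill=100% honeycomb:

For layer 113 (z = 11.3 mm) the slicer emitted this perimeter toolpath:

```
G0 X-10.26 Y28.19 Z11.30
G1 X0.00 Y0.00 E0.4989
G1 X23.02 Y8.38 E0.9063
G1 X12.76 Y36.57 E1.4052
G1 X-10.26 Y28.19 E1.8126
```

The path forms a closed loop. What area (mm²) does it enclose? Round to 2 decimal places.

734.91 mm²

Apply the shoelace formula to the sequence of (X, Y) vertices; enclosed area = 734.91 mm².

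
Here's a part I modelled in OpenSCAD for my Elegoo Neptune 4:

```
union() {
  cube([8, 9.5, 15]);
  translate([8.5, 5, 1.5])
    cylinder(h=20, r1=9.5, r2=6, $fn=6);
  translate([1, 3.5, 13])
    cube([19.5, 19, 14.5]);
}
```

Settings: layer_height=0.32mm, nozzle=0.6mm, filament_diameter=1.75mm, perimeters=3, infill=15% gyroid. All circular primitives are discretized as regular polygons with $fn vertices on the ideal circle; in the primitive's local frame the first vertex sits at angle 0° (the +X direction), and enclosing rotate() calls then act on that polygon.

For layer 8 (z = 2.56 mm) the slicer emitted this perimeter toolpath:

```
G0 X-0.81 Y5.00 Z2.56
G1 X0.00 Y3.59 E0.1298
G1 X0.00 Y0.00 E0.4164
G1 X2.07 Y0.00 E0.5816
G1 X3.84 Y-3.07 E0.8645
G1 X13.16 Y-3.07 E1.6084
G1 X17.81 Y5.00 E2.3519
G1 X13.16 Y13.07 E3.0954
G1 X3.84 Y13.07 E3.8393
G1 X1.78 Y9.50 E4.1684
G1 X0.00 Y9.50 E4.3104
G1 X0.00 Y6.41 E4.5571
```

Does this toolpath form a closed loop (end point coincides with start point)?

Start point (G0): (-0.81, 5.00). End point (last G1): the path does not return to the start — open.

no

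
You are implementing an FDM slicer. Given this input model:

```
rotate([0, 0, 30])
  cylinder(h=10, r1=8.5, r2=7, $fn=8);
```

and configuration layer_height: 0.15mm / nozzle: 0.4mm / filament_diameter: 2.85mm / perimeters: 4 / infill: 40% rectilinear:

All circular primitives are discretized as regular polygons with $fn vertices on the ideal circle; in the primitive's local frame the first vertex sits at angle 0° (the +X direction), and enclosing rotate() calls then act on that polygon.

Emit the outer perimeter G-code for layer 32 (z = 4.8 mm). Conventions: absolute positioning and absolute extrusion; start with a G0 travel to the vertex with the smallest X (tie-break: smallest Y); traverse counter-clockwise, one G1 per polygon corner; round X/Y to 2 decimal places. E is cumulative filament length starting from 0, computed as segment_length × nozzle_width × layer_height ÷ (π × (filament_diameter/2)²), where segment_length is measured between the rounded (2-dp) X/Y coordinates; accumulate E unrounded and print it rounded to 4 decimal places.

G0 X-7.51 Y2.01 Z4.80
G1 X-6.74 Y-3.89 E0.0560
G1 X-2.01 Y-7.51 E0.1120
G1 X3.89 Y-6.74 E0.1679
G1 X7.51 Y-2.01 E0.2240
G1 X6.74 Y3.89 E0.2799
G1 X2.01 Y7.51 E0.3359
G1 X-3.89 Y6.74 E0.3919
G1 X-7.51 Y2.01 E0.4479

At z = 4.8 mm: the cone: at t=0.480 of its height the radius interpolates to r₁+(r₂−r₁)t = 7.780, giving a regular 8-gon of that circumradius; (rotated 30° about Z; rotation is an isometry so areas/perimeters/island counts are preserved). The outline is a single polygon with 8 vertices. Extrusion per mm of travel: 0.4 × 0.15 / (π × 1.425²) = 0.009405. Accumulating E over each segment gives final E = 0.4479.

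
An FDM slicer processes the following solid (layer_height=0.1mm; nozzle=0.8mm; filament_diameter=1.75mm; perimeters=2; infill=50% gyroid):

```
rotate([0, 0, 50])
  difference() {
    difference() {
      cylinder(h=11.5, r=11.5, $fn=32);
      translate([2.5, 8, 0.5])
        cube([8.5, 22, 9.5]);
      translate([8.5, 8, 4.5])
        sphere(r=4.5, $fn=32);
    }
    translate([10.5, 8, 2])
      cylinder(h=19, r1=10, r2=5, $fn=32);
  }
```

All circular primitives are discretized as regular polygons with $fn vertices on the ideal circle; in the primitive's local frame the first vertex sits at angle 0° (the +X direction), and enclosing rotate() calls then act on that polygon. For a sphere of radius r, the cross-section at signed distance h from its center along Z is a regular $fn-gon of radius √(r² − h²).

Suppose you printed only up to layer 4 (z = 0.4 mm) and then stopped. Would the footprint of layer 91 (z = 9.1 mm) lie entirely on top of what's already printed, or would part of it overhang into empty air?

entirely on top

Compare the two slices. At z = 0.4: the r=11.5 cylinder contributes a regular 32-gon of circumradius 11.5 (area = (32/2)·11.500²·sin(360°/32) = 412.81 mm²); the cube at (2.5, 8) does not reach this height (z outside [0.5, 10]); the sphere at (8.5, 8): section is a regular 32-gon, circumradius = √(r²−h²) = √(4.5²−4.1²) = 1.855 (area = (32/2)·1.855²·sin(360°/32) = 10.74 mm²); After the difference (first − rest): starting from the r=11.5 cylinder (412.81 mm²), the r=4.5 sphere at (8.5, 8) partially overlaps it — only the 4.41 mm² overlap (of its 10.74 mm²) is removed, clipping the outline — area = 408.40 mm²; the cone at (10.5, 8) is not intersected at this z (z outside [2, 21]); After the difference (first − rest): none of the subtracted shapes is present at this height, so that combined region is unchanged — area = 408.40 mm²; (whole slice rotated 50° about Z — lengths, areas and connectivity unchanged). At z = 9.1: the r=11.5 cylinder contributes a regular 32-gon of circumradius 11.5 (area = (32/2)·11.500²·sin(360°/32) = 412.81 mm²); the 8.5×22 cube at (2.5, 8) contributes its full rectangle (area 187.00 mm²); the sphere at (8.5, 8) is not intersected at this z (|z−center|=4.600 > r=4.5); Taking the first minus the rest: starting from the r=11.5 cylinder (412.81 mm²), the 8.5×22 cube at (2.5, 8) partially overlaps it — only the 11.18 mm² overlap (of its 187.00 mm²) is removed, clipping the outline — area = 401.63 mm²; the cone at (10.5, 8): at t=0.374 of its height the radius interpolates to r₁+(r₂−r₁)t = 8.132, giving a regular 32-gon of that circumradius (area = (32/2)·8.132²·sin(360°/32) = 206.40 mm²); Subtracting the remaining from the first: starting from that combined region (401.63 mm²), the cone at (10.5, 8) partially overlaps it — only the 51.36 mm² overlap (of its 206.40 mm²) is removed, clipping the outline — area = 350.27 mm²; (rotated 50° about Z; rotation is an isometry so areas/perimeters/island counts are preserved). Checking containment: the cross-section at z = 9.1 is a subset of the cross-section at z = 0.4.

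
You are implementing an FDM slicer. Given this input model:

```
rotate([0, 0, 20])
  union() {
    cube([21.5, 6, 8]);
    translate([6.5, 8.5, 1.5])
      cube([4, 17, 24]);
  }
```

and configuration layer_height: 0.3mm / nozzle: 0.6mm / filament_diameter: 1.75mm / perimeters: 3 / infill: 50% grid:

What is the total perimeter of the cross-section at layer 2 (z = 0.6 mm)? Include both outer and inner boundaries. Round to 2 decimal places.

At z = 0.6 mm: the cube (footprint 21.5×6) is included at this height (perimeter 55.00 mm); the cube at (6.5, 8.5) is not intersected at this z (z outside [1.5, 25.5]); Merging all regions: only the 21.5×6 cube is present, so the union is just that shape — boundary = 55.00 mm; (rotated 20° about Z; rotation is an isometry so areas/perimeters/island counts are preserved). Overall, the cross-section is a single solid region. Total boundary length (outer) = 55.00 mm.

55.00 mm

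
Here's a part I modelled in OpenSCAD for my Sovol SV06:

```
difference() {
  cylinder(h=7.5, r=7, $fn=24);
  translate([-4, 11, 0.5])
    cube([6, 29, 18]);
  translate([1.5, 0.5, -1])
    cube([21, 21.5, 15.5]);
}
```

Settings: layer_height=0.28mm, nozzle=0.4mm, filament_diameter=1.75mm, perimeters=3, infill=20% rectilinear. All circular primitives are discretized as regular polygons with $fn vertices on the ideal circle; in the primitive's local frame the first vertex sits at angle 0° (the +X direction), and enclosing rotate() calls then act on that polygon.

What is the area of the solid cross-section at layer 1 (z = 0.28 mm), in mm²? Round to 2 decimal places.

At z = 0.28 mm: the r=7 cylinder gives a regular 24-gon of circumradius 7 (constant along its height) (area = (24/2)·7.000²·sin(360°/24) = 152.19 mm²); the cube at (-4, 11) does not reach this height (z outside [0.5, 18.5]); the cube at (1.5, 0.5) (footprint 21×21.5) is included at this height (area 451.50 mm²); Taking the first minus the rest: starting from the r=7 cylinder (152.19 mm²), the 21×21.5 cube at (1.5, 0.5) partially overlaps it — only the 24.96 mm² overlap (of its 451.50 mm²) is removed, clipping the outline — area = 127.22 mm². Overall, the cross-section is a single solid region. Net area = 127.22 mm².

127.22 mm²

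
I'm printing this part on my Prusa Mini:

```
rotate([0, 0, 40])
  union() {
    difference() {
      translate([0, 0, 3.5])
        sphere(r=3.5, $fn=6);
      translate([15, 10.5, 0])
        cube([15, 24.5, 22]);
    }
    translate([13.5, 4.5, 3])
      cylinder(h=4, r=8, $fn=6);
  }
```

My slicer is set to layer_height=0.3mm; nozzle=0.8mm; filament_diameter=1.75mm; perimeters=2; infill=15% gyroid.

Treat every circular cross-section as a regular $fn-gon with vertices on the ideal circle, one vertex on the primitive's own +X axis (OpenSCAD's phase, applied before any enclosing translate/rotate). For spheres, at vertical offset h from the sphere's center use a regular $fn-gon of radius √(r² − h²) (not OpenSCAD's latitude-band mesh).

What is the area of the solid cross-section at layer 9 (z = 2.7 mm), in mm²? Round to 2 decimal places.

At z = 2.7 mm: the sphere: section is a regular 6-gon, circumradius = √(r²−h²) = √(3.5²−0.8²) = 3.407 (area = (6/2)·3.407²·sin(360°/6) = 30.16 mm²); the cube at (15, 10.5) (footprint 15×24.5) is included at this height (area 367.50 mm²); Subtracting the remaining from the first: starting from the r=3.5 sphere (30.16 mm²), the 15×24.5 cube at (15, 10.5) misses the remaining region (no effect) — area = 30.16 mm²; the cylinder at (13.5, 4.5) does not reach this height (z outside [3, 7]); Merging all regions: only the result so far is present, so the union is just that shape — area = 30.16 mm²; (rotated 40° about Z; rotation is an isometry so areas/perimeters/island counts are preserved). Overall, the cross-section is a single solid region. Net area = 30.16 mm².

30.16 mm²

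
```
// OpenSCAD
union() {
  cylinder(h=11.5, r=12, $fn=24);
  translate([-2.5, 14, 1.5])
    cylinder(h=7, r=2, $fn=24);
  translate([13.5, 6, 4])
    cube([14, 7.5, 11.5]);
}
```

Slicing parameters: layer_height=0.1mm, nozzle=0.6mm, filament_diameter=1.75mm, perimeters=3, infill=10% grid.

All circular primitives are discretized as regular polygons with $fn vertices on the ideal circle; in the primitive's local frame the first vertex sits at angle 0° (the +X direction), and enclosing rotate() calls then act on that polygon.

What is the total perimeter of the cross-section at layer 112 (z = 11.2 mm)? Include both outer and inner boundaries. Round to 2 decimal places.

118.18 mm

At z = 11.2 mm: the r=12 cylinder gives a regular 24-gon of circumradius 12 (constant along its height) (perimeter = 2·24·12.000·sin(180°/24) = 75.18 mm); the cylinder at (-2.5, 14) is absent (z outside [1.5, 8.5]); the cube at (13.5, 6) is present — its section is the full 14×7.5 rectangle (perimeter 43.00 mm); Merging all regions: the 2 present regions are separate (no shared area or edge), so areas and boundary lengths simply add and each stays a separate island — boundary = 118.18 mm. Overall, the cross-section has 2 separate islands. Total boundary length (outer) = 118.18 mm.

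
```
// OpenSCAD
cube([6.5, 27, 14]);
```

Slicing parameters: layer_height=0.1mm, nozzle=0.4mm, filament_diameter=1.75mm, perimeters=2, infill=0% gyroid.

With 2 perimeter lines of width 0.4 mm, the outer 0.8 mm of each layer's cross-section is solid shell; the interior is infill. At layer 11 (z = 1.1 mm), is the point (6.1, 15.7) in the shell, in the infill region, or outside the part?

At z = 1.1 mm: the cube is present — its section is the full 6.5×27 rectangle. Overall, the cross-section is a single solid region. The nearest boundary edge runs (6.50, 0.00)→(6.50, 27.00); distance from the point to it = 0.40 mm. The point is inside the cross-section, 0.40 mm from the nearest boundary — within the 0.8 mm shell band (2 × 0.4).

shell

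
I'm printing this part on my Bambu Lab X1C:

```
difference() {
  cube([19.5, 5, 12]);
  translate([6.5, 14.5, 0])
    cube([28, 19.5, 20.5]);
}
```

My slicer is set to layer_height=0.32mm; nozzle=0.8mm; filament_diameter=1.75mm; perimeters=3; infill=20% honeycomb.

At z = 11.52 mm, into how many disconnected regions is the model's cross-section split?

At z = 11.52 mm: the cube (footprint 19.5×5) is included at this height; the cube at (6.5, 14.5) (footprint 28×19.5) is included at this height; Subtracting the remaining from the first: starting from the 19.5×5 cube, the 28×19.5 cube at (6.5, 14.5) misses the remaining region (no effect) — 1 connected region. The result has 1 disconnected region.

1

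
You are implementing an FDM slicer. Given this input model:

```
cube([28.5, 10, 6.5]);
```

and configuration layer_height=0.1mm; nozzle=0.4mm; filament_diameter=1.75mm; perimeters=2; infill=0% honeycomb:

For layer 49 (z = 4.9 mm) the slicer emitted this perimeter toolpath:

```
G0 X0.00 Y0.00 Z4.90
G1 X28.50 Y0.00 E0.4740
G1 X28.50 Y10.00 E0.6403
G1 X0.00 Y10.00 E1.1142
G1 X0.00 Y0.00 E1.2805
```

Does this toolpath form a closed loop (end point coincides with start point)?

Start point (G0): (0.00, 0.00). End point (last G1): the path returns to the start — closed.

yes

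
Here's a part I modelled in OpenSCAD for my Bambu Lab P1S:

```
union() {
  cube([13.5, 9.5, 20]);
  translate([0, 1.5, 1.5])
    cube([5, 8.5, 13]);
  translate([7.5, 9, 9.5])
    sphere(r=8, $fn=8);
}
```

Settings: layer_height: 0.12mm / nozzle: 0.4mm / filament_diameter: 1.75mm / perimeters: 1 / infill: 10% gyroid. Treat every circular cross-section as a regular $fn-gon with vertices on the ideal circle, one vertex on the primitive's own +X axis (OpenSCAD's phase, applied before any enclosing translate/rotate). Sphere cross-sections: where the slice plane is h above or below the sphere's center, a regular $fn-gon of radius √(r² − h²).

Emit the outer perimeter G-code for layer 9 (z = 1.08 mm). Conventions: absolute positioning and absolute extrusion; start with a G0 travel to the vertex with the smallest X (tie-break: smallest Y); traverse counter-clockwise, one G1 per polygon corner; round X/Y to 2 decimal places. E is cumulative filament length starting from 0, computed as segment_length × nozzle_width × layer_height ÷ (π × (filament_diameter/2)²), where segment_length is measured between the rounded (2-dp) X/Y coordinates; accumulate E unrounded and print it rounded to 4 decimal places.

At z = 1.08 mm: the cube (footprint 13.5×9.5) is included at this height; the cube at (0, 1.5) is absent (z outside [1.5, 14.5]); the sphere at (7.5, 9) does not reach this height (|z−center|=8.420 > r=8); Combining (union): only the 13.5×9.5 cube is present, so the union is just that shape — 1 connected region. The outline is a single polygon with 4 vertices. Extrusion per mm of travel: 0.4 × 0.12 / (π × 0.875²) = 0.019956. Accumulating E over each segment gives final E = 0.9180.

G0 X0.00 Y0.00 Z1.08
G1 X13.50 Y0.00 E0.2694
G1 X13.50 Y9.50 E0.4590
G1 X0.00 Y9.50 E0.7284
G1 X0.00 Y0.00 E0.9180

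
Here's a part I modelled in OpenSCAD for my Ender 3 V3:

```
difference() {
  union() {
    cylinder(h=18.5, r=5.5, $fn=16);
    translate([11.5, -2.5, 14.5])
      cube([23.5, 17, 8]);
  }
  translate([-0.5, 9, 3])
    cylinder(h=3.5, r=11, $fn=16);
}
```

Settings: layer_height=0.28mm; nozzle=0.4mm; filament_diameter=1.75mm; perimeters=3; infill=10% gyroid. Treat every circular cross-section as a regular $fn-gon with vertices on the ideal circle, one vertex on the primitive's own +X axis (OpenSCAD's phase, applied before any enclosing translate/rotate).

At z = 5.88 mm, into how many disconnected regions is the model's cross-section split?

1

At z = 5.88 mm: the r=5.5 cylinder contributes a regular 16-gon of circumradius 5.5; the cube at (11.5, -2.5) is absent (z outside [14.5, 22.5]); Merging all regions: only the r=5.5 cylinder is present, so the union is just that shape — 1 connected region; the cylinder at (-0.5, 9): section is a regular 16-gon, circumradius r=11; Taking the first minus the rest: starting from the result so far, the r=11 cylinder at (-0.5, 9) partially overlaps it — only the 61.29 mm² overlap (of its 370.44 mm²) is removed, clipping the outline — 1 connected region. The result has 1 disconnected region.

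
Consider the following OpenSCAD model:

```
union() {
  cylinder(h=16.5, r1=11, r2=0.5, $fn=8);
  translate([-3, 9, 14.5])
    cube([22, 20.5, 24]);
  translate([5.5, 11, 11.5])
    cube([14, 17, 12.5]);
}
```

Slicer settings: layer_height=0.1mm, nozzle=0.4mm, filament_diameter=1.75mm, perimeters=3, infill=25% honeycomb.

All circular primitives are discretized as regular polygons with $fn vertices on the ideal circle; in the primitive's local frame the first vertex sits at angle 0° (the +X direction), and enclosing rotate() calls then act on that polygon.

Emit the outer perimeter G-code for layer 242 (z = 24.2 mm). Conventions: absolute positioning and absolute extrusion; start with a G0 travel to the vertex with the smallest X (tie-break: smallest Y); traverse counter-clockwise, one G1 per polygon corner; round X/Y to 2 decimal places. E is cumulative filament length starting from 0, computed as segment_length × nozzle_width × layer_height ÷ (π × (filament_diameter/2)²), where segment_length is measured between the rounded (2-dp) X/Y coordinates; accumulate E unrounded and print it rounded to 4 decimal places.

At z = 24.2 mm: the cone is not intersected at this z (z outside [0, 16.5]); the 22×20.5 cube at (-3, 9) contributes its full rectangle; the cube at (5.5, 11) is not intersected at this z (z outside [11.5, 24]); Combining (union): only the 22×20.5 cube at (-3, 9) is present, so the union is just that shape — 1 connected region. The outline is a single polygon with 4 vertices. Extrusion per mm of travel: 0.4 × 0.1 / (π × 0.875²) = 0.016630. Accumulating E over each segment gives final E = 1.4136.

G0 X-3.00 Y9.00 Z24.20
G1 X19.00 Y9.00 E0.3659
G1 X19.00 Y29.50 E0.7068
G1 X-3.00 Y29.50 E1.0726
G1 X-3.00 Y9.00 E1.4136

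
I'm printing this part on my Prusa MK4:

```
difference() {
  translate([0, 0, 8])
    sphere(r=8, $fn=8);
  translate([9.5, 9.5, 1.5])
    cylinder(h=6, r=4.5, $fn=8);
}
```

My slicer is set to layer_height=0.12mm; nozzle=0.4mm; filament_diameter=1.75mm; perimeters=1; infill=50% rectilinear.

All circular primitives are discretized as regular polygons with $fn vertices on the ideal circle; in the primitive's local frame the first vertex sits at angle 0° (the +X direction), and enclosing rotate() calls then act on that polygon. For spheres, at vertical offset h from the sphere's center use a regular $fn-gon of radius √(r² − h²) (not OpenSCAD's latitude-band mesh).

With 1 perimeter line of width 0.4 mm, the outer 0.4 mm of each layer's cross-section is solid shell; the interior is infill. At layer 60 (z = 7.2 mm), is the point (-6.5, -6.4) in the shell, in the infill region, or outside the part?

outside

At z = 7.2 mm: the r=8 sphere contributes a regular 8-gon of circumradius √(8²−0.8²) = 7.960; the r=4.5 cylinder at (9.5, 9.5) gives a regular 8-gon of circumradius 4.5 (constant along its height); Taking the first minus the rest: starting from the r=8 sphere, the r=4.5 cylinder at (9.5, 9.5) misses the remaining region (no effect) — 1 connected region. Overall, the cross-section is a single solid region. The nearest boundary edge runs (-0.00, -7.96)→(-5.63, -5.63); distance from the point to it = 1.16 mm. The point is not inside any of the regions above, so it lies outside the cross-section (1.16 mm from the nearest boundary).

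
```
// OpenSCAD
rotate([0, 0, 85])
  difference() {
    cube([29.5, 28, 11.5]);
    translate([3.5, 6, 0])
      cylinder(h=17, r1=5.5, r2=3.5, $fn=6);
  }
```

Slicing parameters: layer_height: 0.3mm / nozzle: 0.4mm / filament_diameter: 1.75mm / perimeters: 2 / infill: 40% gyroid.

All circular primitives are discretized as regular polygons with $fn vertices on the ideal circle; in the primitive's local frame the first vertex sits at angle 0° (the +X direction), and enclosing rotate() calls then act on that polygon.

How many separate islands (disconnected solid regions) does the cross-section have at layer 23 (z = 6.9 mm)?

At z = 6.9 mm: the 29.5×28 cube contributes its full rectangle; the cone at (3.5, 6) (r1=5.5→r2=3.5) has section circumradius 4.688 here — a regular 6-gon; Taking the first minus the rest: starting from the 29.5×28 cube, the cone at (3.5, 6) partially overlaps it — only the 54.66 mm² overlap (of its 57.10 mm²) is removed, clipping the outline — 1 connected region; (whole slice rotated 85° about Z — lengths, areas and connectivity unchanged). Overall, the cross-section is a single solid region. Island count = 1.

1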